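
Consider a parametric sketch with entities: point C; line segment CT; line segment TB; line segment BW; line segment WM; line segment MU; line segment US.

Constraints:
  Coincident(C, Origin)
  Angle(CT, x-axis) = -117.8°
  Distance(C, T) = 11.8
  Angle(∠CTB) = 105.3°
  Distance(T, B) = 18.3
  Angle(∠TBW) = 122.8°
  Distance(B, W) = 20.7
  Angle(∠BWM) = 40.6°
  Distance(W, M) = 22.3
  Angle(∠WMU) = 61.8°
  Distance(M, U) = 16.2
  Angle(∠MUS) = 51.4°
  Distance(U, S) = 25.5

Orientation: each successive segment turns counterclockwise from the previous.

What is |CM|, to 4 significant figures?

11.26

∠TBW = 122.8° gives BW at 14.10° from the x-axis; with |BW| = 20.7, W = (27.93, -17.90). ∠BWM = 40.6° gives WM at 153.5° from the x-axis; with |WM| = 22.3, M = (7.978, -7.949). Then |CM| = |M − C| = 11.26.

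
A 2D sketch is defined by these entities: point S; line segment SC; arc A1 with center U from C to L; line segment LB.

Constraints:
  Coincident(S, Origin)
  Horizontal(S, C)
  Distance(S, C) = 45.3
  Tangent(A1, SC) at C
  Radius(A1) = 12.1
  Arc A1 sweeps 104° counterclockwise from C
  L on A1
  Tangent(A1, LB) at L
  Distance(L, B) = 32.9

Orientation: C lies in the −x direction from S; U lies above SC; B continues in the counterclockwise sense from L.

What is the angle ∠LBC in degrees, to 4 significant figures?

18.60°

S is at the origin; SC is horizontal with |SC| = 45.3 and C on the −x side, so C = (-45.30, 0.000). The tangent condition forces UC to be normal to SC, so U = C + (0, 12.1) = (-45.30, 12.10). On A1, C sits at bearing -90° from U; a 104° counterclockwise sweep puts L at bearing 14°, so L = U + 12.1·(cos 14°, sin 14°) = (-33.56, 15.03). A1 meets LB tangentially, so UL is at right angles to LB, so LB runs along (−sin 14°, cos 14°); with |LB| = 32.9, B = (-41.52, 46.95). Then cos ∠LBC = BL·BC / (|BL||BC|), giving 18.60°.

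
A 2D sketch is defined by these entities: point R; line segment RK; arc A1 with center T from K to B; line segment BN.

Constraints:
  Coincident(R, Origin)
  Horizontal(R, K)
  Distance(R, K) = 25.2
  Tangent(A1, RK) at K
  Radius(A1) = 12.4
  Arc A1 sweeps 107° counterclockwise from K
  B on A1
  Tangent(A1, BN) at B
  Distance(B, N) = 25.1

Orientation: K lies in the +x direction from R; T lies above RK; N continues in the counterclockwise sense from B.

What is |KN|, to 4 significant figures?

40.28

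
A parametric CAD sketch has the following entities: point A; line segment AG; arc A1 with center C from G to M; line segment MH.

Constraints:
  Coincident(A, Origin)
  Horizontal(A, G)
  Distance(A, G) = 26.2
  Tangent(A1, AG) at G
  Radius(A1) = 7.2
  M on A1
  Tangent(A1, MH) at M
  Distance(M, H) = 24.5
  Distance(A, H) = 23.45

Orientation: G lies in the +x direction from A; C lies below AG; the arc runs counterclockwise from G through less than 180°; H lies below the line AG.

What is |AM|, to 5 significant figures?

20.606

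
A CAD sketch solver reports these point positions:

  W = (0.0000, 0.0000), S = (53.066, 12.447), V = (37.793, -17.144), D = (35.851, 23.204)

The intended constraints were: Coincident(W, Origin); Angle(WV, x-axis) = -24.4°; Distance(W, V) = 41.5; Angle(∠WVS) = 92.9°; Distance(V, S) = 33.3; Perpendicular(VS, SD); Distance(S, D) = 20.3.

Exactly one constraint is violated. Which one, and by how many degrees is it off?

Perpendicular(VS, SD) — off by 4.70°.

W = (0.00, 0.00) ✓; WV at -24.40° ✓; |WV| = 41.50 ✓; ∠WVS = 92.90° ✓; |VS| = 33.30 ✓; ∠(VS, SD) = 85.30° ✗; |SD| = 20.30 ✓.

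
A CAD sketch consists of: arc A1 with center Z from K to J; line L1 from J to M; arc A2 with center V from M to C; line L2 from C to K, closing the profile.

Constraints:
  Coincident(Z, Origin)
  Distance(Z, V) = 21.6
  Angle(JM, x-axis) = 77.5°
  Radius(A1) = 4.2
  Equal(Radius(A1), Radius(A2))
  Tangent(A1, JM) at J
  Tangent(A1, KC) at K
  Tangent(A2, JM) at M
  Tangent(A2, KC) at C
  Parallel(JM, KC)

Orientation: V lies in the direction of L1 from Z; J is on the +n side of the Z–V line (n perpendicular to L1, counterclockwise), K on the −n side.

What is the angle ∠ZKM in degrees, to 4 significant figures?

68.75°

The slot axis is L1's direction at 77.5°, so u = (cos 77.5°, sin 77.5°) = (0.2164, 0.9763) and n = (−sin 77.5°, cos 77.5°) = (-0.9763, 0.2164). Z is at the origin and V lies 21.6 along u from Z, so V = 21.6·u = (4.675, 21.09). Tangency of A1 to both parallel lines with radius 4.2 puts J and K at Z ± 4.2·n: J = (-4.100, 0.9090), K = (4.100, -0.9090). Equal radii place M and C the same way about V: M = V + 4.2·n = (0.5747, 22.00), C = V − 4.2·n = (8.776, 20.18). Then cos ∠ZKM = KZ·KM / (|KZ||KM|), giving 68.75°.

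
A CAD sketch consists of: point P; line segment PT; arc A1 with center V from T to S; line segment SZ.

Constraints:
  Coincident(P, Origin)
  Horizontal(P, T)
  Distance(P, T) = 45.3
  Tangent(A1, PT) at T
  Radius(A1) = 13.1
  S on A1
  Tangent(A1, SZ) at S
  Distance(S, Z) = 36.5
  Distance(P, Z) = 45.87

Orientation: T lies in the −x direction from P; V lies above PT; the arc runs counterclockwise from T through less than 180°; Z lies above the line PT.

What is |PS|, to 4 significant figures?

34.18

Checks: |VS| = 13.10 ✓; ∠(VS, SZ) = 90.00° ✓; |SZ| = 36.50 ✓; |PZ| = 45.87 ✓.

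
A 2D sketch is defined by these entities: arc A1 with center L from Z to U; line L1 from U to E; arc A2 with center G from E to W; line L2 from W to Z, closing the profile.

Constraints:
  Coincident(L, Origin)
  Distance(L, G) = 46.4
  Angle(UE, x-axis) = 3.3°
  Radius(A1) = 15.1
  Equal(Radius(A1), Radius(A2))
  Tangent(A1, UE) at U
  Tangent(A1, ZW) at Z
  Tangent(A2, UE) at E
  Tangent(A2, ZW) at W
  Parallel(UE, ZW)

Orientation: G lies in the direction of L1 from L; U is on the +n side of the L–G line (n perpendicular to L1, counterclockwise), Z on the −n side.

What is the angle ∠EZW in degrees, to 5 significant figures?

33.059°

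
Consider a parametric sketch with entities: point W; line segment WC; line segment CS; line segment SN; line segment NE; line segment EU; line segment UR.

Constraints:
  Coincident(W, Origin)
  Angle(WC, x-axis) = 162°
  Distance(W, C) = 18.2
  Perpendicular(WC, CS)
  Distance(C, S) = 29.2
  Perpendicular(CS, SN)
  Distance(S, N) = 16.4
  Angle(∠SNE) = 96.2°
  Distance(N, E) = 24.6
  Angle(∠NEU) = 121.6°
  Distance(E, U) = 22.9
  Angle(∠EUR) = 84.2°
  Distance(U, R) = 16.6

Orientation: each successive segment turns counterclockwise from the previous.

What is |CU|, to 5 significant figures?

9.3414

∠SNE = 96.2° gives NE at 65.800° from the x-axis; with |NE| = 24.6, E = (-0.65109, -4.7765). ∠NEU = 121.6° gives EU at 124.20° from the x-axis; with |EU| = 22.9, U = (-13.523, 14.164). Then |CU| = |U − C| = 9.3414.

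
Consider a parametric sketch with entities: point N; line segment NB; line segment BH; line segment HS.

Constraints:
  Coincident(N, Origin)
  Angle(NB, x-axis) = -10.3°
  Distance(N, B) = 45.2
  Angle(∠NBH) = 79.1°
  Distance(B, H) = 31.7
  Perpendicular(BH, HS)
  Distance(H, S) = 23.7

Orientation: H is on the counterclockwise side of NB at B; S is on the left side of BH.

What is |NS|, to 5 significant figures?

31.047

∠NBH = 79.1°, so BH runs at -10.3° + (180° − 79.1°) = 90.600° from the x-axis; with |BH| = 31.7, H = B + 31.7·(cos 90.600°, sin 90.600°) = (44.140, 23.616). The perpendicularity gives HS at right angles to BH; with |HS| = 23.7 on the left of BH, S = H + 23.7·(-0.99995, -0.010472) = (20.441, 23.368). Then |NS| = |S − N| = 31.047.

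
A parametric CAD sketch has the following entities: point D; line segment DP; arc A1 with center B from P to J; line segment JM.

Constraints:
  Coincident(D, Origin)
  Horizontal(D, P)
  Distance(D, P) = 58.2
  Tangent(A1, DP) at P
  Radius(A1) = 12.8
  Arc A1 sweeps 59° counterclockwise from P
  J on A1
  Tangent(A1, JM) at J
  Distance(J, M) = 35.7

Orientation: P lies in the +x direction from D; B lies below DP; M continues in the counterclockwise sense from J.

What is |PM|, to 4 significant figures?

47.08

D is at the origin; DP is horizontal with |DP| = 58.2 and P on the +x side, so P = (58.20, 0.000). Since A1 is tangent to DP there, BP ⟂ DP, so B = P + (0, -12.8) = (58.20, -12.80). On A1, P sits at bearing 90° from B; a 59° counterclockwise sweep puts J at bearing 149°, so J = B + 12.8·(cos 149°, sin 149°) = (47.23, -6.208). The tangent condition forces BJ to be normal to JM, so JM runs along (−sin 149°, cos 149°); with |JM| = 35.7, M = (28.84, -36.81). Then |PM| = |M − P| = 47.08.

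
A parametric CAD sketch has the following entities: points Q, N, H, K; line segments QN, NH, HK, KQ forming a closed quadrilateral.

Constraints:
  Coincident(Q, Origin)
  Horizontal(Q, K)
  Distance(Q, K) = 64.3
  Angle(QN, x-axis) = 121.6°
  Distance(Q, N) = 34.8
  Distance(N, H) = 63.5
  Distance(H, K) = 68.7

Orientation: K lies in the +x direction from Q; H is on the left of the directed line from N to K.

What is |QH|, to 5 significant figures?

72.242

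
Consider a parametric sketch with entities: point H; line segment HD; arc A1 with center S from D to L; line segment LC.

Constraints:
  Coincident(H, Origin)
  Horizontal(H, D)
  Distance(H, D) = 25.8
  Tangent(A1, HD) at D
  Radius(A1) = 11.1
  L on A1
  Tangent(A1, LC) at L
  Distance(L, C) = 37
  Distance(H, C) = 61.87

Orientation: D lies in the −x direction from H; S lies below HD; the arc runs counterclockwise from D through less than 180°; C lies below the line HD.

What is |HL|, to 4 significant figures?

38.19

H is at the origin; HD is horizontal with |HD| = 25.8 and D on the −x side, so D = (-25.80, 0.000). A1 meets HD tangentially, so SD is at right angles to HD, so S = D + (0, -11.1) = (-25.80, -11.10). Since SL ⟂ LC (tangency), |SC| = √(11.1² + 37.0²) = 38.63 regardless of where L sits on A1. So C lies on both circle(H, 61.87) and circle(S, 38.63); the below-HD intersection is C = (-40.39, -46.87). L is the foot of the tangent from C: L = (-36.85, -10.04).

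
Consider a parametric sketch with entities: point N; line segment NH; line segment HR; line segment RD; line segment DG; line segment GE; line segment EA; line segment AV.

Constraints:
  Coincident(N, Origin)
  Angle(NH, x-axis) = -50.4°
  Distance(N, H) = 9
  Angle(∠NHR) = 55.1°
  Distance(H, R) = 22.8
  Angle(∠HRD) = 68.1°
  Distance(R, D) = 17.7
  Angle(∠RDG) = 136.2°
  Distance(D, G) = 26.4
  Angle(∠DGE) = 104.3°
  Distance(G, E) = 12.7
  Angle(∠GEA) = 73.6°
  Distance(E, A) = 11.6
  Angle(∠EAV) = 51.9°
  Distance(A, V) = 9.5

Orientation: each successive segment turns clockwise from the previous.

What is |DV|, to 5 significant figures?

24.517

N is at the origin; NH runs at -50.4° with length 9.0, so H = (5.7368, -6.9346). ∠NHR = 55.1° gives HR at -175.30° from the x-axis; with |HR| = 22.8, R = (-16.987, -8.8028). ∠HRD = 68.1° gives RD at 72.800° from the x-axis; with |RD| = 17.7, D = (-11.752, 8.1056). ∠RDG = 136.2° gives DG at 29.000° from the x-axis; with |DG| = 26.4, G = (11.337, 20.905). ∠DGE = 104.3° gives GE at -46.700° from the x-axis; with |GE| = 12.7, E = (20.047, 11.662). ∠GEA = 73.6° gives EA at -153.10° from the x-axis; with |EA| = 11.6, A = (9.7025, 6.4136). ∠EAV = 51.9° gives AV at 78.800° from the x-axis; with |AV| = 9.5, V = (11.548, 15.733). Then |DV| = |V − D| = 24.517.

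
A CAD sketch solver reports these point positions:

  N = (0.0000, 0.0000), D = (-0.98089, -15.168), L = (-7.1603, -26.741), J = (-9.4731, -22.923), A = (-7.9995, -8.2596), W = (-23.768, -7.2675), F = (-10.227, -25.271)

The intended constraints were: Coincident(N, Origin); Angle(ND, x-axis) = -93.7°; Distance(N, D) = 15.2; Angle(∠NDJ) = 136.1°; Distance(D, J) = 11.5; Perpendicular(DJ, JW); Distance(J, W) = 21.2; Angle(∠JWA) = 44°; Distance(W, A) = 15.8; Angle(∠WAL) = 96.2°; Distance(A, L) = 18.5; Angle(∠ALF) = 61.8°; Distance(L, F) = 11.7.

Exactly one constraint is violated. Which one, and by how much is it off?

Distance(L, F) = 11.7 — off by 8.30.

N = (0.00, 0.00) ✓; ND at -93.70° ✓; |ND| = 15.20 ✓; ∠NDJ = 136.1° ✓; |DJ| = 11.50 ✓; ∠(DJ, JW) = 90.00° ✓; |JW| = 21.20 ✓; ∠JWA = 44.00° ✓; |WA| = 15.80 ✓; ∠WAL = 96.20° ✓; |AL| = 18.50 ✓; ∠ALF = 61.79° ✓; |LF| = 3.401 ✗.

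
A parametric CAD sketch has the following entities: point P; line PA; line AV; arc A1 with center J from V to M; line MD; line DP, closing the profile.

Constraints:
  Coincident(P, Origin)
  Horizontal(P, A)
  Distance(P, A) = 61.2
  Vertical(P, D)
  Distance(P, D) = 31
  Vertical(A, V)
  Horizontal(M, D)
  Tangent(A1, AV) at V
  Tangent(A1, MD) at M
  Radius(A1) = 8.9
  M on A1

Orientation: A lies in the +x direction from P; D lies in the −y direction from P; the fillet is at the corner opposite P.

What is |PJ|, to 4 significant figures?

56.78

P is at the origin; P and A share the same y with |PA| = 61.2 and A on the +x side, so A = (61.20, 0.000). P and D share the same x with |PD| = 31.0 and D on the −y side, so D = (0.000, -31.00). The virtual corner opposite P is at (61.20, -31.00). The tangent condition forces JV to be normal to AV and since A1 is tangent to MD there, JM ⟂ MD, with radius 8.9, so the center J sits 8.9 in from both sides at J = (52.30, -22.10). Then |PJ| = |J − P| = 56.78.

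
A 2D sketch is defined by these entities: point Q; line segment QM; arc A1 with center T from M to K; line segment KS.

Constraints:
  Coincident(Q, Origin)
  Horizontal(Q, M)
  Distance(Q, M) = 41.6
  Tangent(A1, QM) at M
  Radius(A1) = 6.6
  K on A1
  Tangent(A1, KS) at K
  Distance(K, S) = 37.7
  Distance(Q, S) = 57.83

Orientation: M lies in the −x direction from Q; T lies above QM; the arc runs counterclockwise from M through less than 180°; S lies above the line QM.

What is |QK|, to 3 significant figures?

35.7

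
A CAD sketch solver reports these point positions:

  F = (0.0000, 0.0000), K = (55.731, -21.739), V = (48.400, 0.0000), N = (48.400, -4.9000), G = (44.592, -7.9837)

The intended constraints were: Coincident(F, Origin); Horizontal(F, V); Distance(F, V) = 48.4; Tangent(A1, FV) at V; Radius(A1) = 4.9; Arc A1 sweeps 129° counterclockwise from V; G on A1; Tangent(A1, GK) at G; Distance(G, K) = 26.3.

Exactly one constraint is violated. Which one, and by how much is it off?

Distance(G, K) = 26.3 — off by 8.60.

F = (0.00, 0.00) ✓; F.y = 0.00, V.y = 0.00 ✓; |FV| = 48.40 ✓; ∠(NV, VF) = 90.00° ✓; |NV| = 4.900 ✓; bearing(N→G) − bearing(N→V) = 129.0° ✓; |NG| = 4.900 ✓; ∠(NG, GK) = 90.00° ✓; |GK| = 17.70 ✗.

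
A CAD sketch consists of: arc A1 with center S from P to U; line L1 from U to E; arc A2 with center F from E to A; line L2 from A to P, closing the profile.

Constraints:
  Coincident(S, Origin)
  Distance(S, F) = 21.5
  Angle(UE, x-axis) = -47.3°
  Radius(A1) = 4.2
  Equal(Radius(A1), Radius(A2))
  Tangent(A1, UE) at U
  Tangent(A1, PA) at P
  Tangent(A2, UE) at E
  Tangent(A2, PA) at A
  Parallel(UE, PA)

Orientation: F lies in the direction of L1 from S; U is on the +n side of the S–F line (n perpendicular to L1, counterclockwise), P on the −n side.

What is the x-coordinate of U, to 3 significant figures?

3.09

The slot axis is L1's direction at -47.3°, so u = (cos -47.3°, sin -47.3°) = (0.678, -0.735) and n = (−sin -47.3°, cos -47.3°) = (0.735, 0.678). S is at the origin and F lies 21.5 along u from S, so F = 21.5·u = (14.6, -15.8). Tangency of A1 to both parallel lines with radius 4.2 puts U and P at S ± 4.2·n: U = (3.09, 2.85), P = (-3.09, -2.85). So U.x = 3.09.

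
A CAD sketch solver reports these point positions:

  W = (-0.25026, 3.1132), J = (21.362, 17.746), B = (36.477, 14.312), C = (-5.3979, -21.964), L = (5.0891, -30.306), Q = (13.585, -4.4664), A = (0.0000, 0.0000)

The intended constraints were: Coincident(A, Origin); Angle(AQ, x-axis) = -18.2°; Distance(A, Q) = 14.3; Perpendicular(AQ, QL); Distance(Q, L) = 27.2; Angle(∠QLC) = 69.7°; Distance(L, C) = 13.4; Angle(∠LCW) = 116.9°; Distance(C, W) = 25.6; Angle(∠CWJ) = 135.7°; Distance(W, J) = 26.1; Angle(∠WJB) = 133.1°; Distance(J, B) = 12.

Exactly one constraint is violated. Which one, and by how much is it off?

Distance(J, B) = 12 — off by 3.50.

A = (0.00, 0.00) ✓; AQ at -18.20° ✓; |AQ| = 14.30 ✓; ∠(AQ, QL) = 90.00° ✓; |QL| = 27.20 ✓; ∠QLC = 69.70° ✓; |LC| = 13.40 ✓; ∠LCW = 116.9° ✓; |CW| = 25.60 ✓; ∠CWJ = 135.7° ✓; |WJ| = 26.10 ✓; ∠WJB = 133.1° ✓; |JB| = 15.50 ✗.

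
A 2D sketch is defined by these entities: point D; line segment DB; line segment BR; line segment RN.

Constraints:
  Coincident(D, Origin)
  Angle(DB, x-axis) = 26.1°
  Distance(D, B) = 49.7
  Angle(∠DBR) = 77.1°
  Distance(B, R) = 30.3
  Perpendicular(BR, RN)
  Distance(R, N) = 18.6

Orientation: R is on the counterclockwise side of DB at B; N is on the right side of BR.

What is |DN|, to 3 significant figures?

69.7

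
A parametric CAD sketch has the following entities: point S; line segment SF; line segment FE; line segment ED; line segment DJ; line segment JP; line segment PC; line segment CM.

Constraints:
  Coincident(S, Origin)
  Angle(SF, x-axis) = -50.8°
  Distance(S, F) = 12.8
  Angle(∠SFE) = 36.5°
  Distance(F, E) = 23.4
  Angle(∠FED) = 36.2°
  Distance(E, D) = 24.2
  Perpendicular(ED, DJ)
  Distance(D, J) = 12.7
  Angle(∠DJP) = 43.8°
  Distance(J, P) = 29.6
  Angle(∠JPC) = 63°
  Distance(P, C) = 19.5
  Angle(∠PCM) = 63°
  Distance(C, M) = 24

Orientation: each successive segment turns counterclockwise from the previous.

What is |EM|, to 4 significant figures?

20.39

∠JPC = 63.0° gives PC at -140.3° from the x-axis; with |PC| = 19.5, C = (-17.29, 2.685). ∠PCM = 63.0° gives CM at -23.30° from the x-axis; with |CM| = 24.0, M = (4.753, -6.808). Then |EM| = |M − E| = 20.39.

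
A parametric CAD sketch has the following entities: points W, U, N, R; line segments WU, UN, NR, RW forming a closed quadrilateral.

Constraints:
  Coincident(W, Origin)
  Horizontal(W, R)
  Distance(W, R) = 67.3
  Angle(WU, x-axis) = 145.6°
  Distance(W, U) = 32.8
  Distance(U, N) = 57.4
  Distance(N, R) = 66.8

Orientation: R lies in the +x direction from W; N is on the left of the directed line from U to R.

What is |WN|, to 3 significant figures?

53.4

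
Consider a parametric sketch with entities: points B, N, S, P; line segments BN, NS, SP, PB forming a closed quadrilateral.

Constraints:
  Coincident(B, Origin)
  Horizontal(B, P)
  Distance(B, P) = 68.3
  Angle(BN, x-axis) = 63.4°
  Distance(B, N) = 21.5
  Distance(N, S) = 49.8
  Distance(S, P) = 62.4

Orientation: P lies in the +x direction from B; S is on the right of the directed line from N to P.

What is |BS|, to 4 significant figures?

33.39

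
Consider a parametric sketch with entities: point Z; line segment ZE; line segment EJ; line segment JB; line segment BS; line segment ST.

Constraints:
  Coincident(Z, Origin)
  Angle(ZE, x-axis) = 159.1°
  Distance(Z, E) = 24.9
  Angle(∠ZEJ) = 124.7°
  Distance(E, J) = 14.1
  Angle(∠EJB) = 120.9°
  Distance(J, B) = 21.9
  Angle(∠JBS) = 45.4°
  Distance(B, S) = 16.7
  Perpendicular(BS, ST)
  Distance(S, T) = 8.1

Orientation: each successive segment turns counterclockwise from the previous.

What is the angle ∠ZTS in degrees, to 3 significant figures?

48.1°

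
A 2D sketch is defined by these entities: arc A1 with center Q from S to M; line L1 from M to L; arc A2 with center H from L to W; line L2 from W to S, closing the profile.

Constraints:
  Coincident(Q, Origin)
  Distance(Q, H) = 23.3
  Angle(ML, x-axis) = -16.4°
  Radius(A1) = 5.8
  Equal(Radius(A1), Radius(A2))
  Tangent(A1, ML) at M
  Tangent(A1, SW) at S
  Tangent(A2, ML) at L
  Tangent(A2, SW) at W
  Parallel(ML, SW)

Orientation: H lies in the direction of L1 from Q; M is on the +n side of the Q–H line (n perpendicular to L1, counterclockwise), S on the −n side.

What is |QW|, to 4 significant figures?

24.01

The slot axis is L1's direction at -16.4°, so u = (cos -16.4°, sin -16.4°) = (0.9593, -0.2823) and n = (−sin -16.4°, cos -16.4°) = (0.2823, 0.9593). Q is at the origin and H lies 23.3 along u from Q, so H = 23.3·u = (22.35, -6.579). Tangency of A1 to both parallel lines with radius 5.8 puts M and S at Q ± 5.8·n: M = (1.638, 5.564), S = (-1.638, -5.564). Equal radii place L and W the same way about H: L = H + 5.8·n = (23.99, -1.015), W = H − 5.8·n = (20.71, -12.14). Then |QW| = |W − Q| = 24.01.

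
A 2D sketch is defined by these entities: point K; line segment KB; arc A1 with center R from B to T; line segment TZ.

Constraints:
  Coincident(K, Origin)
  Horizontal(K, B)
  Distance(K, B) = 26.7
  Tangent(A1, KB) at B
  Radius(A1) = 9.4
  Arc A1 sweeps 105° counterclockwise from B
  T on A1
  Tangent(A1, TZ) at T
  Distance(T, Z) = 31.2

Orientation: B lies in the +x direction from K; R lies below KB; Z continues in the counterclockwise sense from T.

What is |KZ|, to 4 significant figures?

49.21

K is at the origin; KB is horizontal with |KB| = 26.7 and B on the +x side, so B = (26.70, 0.000). The tangent condition forces RB to be normal to KB, so R = B + (0, -9.4) = (26.70, -9.400). On A1, B sits at bearing 90° from R; a 105° counterclockwise sweep puts T at bearing 195°, so T = R + 9.4·(cos 195°, sin 195°) = (17.62, -11.83). A1 meets TZ tangentially, so RT is at right angles to TZ, so TZ runs along (−sin 195°, cos 195°); with |TZ| = 31.2, Z = (25.70, -41.97). Then |KZ| = |Z − K| = 49.21.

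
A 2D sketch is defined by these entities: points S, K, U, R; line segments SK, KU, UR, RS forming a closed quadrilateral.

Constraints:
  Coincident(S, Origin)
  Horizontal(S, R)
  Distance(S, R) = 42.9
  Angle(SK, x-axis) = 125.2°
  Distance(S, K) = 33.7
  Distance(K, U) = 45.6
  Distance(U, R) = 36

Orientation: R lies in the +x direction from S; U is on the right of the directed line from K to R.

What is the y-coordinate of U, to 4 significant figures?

-8.883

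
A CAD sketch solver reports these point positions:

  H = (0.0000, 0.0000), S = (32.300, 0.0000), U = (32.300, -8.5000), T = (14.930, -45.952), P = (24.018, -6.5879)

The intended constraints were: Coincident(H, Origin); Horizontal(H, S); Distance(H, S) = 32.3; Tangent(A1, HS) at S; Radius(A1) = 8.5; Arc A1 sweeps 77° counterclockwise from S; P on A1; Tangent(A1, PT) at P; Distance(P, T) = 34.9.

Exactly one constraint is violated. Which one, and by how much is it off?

Distance(P, T) = 34.9 — off by 5.50.

H = (0.00, 0.00) ✓; H.y = 0.00, S.y = 0.00 ✓; |HS| = 32.30 ✓; ∠(US, SH) = 90.00° ✓; |US| = 8.500 ✓; bearing(U→P) − bearing(U→S) = 77.00° ✓; |UP| = 8.500 ✓; ∠(UP, PT) = 90.00° ✓; |PT| = 40.40 ✗.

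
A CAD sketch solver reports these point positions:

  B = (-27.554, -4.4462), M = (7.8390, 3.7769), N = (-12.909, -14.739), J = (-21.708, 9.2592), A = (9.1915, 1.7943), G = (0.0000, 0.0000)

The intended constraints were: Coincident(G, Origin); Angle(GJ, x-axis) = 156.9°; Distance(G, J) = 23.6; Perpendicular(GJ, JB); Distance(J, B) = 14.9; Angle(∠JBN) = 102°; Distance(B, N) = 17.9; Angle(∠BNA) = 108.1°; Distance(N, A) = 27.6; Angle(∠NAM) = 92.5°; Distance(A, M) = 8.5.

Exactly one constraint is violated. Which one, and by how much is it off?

Distance(A, M) = 8.5 — off by 6.10.

G = (0.00, 0.00) ✓; GJ at 156.9° ✓; |GJ| = 23.60 ✓; ∠(GJ, JB) = 90.00° ✓; |JB| = 14.90 ✓; ∠JBN = 102.0° ✓; |BN| = 17.90 ✓; ∠BNA = 108.1° ✓; |NA| = 27.60 ✓; ∠NAM = 92.50° ✓; |AM| = 2.400 ✗.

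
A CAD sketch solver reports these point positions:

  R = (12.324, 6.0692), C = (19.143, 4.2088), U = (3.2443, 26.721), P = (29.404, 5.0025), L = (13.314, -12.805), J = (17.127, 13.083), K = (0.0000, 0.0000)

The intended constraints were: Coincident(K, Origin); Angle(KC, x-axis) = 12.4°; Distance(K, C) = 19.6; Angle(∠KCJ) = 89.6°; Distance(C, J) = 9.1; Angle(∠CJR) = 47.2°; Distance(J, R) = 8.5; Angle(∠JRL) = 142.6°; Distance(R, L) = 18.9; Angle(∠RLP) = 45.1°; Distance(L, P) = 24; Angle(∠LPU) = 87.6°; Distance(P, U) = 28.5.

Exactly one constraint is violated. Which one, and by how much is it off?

Distance(P, U) = 28.5 — off by 5.50.

K = (0.00, 0.00) ✓; KC at 12.40° ✓; |KC| = 19.60 ✓; ∠KCJ = 89.60° ✓; |CJ| = 9.100 ✓; ∠CJR = 47.20° ✓; |JR| = 8.501 ✓; ∠JRL = 142.6° ✓; |RL| = 18.90 ✓; ∠RLP = 45.10° ✓; |LP| = 24.00 ✓; ∠LPU = 87.60° ✓; |PU| = 34.00 ✗.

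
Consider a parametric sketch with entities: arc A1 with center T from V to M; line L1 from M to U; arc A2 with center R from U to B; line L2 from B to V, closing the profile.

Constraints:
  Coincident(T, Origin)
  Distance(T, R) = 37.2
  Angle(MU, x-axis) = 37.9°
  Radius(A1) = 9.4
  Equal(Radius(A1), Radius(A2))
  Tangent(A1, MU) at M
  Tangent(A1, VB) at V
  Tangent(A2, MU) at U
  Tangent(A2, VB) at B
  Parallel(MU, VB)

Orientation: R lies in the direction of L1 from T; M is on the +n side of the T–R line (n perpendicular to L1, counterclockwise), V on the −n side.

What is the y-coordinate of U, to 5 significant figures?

30.269

Tangency of A1 to both parallel lines with radius 9.4 puts M and V at T ± 9.4·n: M = (-5.7743, 7.4174), V = (5.7743, -7.4174). Equal radii place U and B the same way about R: U = R + 9.4·n = (23.580, 30.269), B = R − 9.4·n = (35.128, 15.434). So U.y = 30.269.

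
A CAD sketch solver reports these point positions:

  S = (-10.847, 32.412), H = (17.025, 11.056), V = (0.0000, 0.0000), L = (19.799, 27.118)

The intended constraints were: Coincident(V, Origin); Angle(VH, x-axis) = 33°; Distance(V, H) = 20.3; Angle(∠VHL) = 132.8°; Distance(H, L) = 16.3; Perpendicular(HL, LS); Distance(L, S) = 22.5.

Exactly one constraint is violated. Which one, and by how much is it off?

Distance(L, S) = 22.5 — off by 8.60.

V = (0.00, 0.00) ✓; VH at 33.00° ✓; |VH| = 20.30 ✓; ∠VHL = 132.8° ✓; |HL| = 16.30 ✓; ∠(HL, LS) = 90.00° ✓; |LS| = 31.10 ✗.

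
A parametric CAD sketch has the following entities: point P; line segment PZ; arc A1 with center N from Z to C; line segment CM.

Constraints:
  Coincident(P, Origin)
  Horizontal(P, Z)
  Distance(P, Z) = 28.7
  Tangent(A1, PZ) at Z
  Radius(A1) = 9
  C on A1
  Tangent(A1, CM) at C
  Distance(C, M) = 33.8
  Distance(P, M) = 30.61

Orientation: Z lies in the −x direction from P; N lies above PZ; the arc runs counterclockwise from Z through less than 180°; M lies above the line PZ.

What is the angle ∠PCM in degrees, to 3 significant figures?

62.5°

Checks: P = (0.00, 0.00) ✓; |NC| = 9.000 ✓; ∠(NC, CM) = 90.00° ✓; |CM| = 33.80 ✓; |PM| = 30.61 ✓.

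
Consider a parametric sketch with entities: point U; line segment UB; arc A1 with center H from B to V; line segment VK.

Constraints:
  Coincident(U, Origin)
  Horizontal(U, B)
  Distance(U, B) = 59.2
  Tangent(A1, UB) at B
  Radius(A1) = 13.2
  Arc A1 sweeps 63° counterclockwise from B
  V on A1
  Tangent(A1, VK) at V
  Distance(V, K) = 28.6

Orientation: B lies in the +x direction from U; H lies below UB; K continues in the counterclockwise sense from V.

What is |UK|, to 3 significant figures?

47.5

U is at the origin; UB is horizontal with |UB| = 59.2 and B on the +x side, so B = (59.2, 0.00). Tangency of A1 to UB means the radius HB is perpendicular to UB, so H = B + (0, -13.2) = (59.2, -13.2). On A1, B sits at bearing 90° from H; a 63° counterclockwise sweep puts V at bearing 153°, so V = H + 13.2·(cos 153°, sin 153°) = (47.4, -7.21). Tangency of A1 to VK means the radius HV is perpendicular to VK, so VK runs along (−sin 153°, cos 153°); with |VK| = 28.6, K = (34.5, -32.7). Then |UK| = |K − U| = 47.5.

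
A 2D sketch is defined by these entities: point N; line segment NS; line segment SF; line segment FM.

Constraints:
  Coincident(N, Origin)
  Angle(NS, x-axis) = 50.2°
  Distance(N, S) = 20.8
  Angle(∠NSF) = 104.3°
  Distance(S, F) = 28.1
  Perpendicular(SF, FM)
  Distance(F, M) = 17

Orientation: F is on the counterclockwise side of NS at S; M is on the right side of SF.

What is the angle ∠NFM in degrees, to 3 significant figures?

121°

N is at the origin; NS runs at 50.2° with length 20.8, so S = 20.8·(cos 50.2°, sin 50.2°) = (13.3, 16.0). ∠NSF = 104.3°, so SF runs at 50.2° + (180° − 104.3°) = 126° from the x-axis; with |SF| = 28.1, F = S + 28.1·(cos 126°, sin 126°) = (-3.16, 38.7). SF ⟂ FM; with |FM| = 17.0 on the right of SF, M = F + 17.0·(0.810, 0.586) = (10.6, 48.7). Then cos ∠NFM = FN·FM / (|FN||FM|), giving 121°.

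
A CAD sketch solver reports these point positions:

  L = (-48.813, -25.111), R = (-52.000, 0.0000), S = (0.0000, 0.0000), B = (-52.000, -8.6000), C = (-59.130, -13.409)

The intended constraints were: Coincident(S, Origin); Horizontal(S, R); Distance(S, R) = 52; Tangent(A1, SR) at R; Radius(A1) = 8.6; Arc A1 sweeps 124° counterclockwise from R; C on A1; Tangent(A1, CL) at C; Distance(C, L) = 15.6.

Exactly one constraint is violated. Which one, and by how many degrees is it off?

Tangent(A1, CL) at C — off by 7.40°.

S = (0.00, 0.00) ✓; S.y = 0.00, R.y = 0.00 ✓; |SR| = 52.00 ✓; ∠(BR, RS) = 90.00° ✓; |BR| = 8.600 ✓; bearing(B→C) − bearing(B→R) = 124.0° ✓; |BC| = 8.600 ✓; ∠(BC, CL) = 82.60° ✗; |CL| = 15.60 ✓.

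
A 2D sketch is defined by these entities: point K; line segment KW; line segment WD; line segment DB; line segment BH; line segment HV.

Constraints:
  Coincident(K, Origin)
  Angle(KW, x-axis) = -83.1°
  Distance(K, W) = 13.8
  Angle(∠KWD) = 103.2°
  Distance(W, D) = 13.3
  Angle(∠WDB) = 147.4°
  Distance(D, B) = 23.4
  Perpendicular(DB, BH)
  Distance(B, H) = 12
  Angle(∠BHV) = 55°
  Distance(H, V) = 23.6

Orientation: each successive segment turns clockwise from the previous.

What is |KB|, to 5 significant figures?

36.174

K is at the origin; KW runs at -83.1° with length 13.8, so W = (1.6579, -13.700). ∠KWD = 103.2° gives WD at -159.90° from the x-axis; with |WD| = 13.3, D = (-10.832, -18.271). ∠WDB = 147.4° gives DB at 167.50° from the x-axis; with |DB| = 23.4, B = (-33.677, -13.206). Then |KB| = |B − K| = 36.174.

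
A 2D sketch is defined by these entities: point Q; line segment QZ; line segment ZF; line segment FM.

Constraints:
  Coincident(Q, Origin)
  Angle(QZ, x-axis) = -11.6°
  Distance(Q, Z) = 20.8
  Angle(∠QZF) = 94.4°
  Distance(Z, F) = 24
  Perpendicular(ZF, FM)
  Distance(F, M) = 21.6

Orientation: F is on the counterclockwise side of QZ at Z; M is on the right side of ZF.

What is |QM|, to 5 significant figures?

49.474

Q is at the origin; QZ runs at -11.6° with length 20.8, so Z = 20.8·(cos -11.6°, sin -11.6°) = (20.375, -4.1824). ∠QZF = 94.4°, so ZF runs at -11.6° + (180° − 94.4°) = 74.000° from the x-axis; with |ZF| = 24.0, F = Z + 24.0·(cos 74.000°, sin 74.000°) = (26.990, 18.888). The perpendicularity gives FM at right angles to ZF; with |FM| = 21.6 on the right of ZF, M = F + 21.6·(0.96126, -0.27564) = (47.754, 12.934). Then |QM| = |M − Q| = 49.474.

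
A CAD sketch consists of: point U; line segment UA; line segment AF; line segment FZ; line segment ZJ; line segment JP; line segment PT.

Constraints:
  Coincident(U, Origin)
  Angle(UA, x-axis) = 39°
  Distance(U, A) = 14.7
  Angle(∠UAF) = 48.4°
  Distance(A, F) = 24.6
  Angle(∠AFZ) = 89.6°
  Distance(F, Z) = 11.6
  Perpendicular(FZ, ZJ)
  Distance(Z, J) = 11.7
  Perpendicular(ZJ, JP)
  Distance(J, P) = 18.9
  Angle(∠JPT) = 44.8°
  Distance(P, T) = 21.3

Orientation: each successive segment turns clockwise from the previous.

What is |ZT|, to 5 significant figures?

5.0282

ZJ is perpendicular to JP, so JP runs at -3.0000°; with |JP| = 18.9, P = (18.210, -4.0218). ∠JPT = 44.8° gives PT at -138.20° from the x-axis; with |PT| = 21.3, T = (2.3318, -18.219). Then |ZT| = |T − Z| = 5.0282.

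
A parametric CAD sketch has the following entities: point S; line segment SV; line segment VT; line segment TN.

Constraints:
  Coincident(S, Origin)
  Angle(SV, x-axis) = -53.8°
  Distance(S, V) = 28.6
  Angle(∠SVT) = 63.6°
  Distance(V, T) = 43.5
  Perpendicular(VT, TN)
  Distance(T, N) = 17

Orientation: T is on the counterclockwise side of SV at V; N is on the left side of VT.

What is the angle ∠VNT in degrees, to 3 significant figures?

68.7°

S is at the origin; SV runs at -53.8° with length 28.6, so V = 28.6·(cos -53.8°, sin -53.8°) = (16.9, -23.1). ∠SVT = 63.6°, so VT runs at -53.8° + (180° − 63.6°) = 62.6° from the x-axis; with |VT| = 43.5, T = V + 43.5·(cos 62.6°, sin 62.6°) = (36.9, 15.5). The perpendicularity gives TN at right angles to VT; with |TN| = 17.0 on the left of VT, N = T + 17.0·(-0.888, 0.460) = (21.8, 23.4). Then cos ∠VNT = NV·NT / (|NV||NT|), giving 68.7°.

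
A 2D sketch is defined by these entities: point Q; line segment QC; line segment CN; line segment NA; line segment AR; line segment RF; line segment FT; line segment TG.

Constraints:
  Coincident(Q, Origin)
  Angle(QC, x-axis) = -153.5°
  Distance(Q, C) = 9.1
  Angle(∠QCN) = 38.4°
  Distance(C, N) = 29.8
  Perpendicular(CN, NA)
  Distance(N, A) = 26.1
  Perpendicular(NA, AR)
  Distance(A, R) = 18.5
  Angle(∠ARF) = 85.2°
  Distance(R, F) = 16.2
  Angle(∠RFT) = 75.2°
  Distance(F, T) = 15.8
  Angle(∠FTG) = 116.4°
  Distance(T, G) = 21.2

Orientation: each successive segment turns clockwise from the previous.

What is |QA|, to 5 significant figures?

30.528

Q is at the origin; QC runs at -153.5° with length 9.1, so C = (-8.1439, -4.0604). ∠QCN = 38.4° gives CN at 64.900° from the x-axis; with |CN| = 29.8, N = (4.4972, 22.926). CN ⟂ NA, so NA runs at -25.100°; with |NA| = 26.1, A = (28.133, 11.854). Then |QA| = |A − Q| = 30.528.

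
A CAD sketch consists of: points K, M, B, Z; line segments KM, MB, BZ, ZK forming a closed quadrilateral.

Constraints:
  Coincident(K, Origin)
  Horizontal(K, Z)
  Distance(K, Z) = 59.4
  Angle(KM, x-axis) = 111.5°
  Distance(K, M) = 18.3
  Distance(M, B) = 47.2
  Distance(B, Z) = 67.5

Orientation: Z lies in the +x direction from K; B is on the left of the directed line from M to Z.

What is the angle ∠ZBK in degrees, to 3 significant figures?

55.5°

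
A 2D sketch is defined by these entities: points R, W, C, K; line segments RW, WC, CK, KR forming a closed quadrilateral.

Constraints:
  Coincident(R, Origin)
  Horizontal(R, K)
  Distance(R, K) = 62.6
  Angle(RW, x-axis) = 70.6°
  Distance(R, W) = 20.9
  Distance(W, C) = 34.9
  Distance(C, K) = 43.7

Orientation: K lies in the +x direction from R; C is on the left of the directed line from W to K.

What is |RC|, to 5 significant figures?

52.204

R is at the origin; RK is horizontal with |RK| = 62.6 and K in +x, so K = (62.6, 0). RW runs at 70.6° with |RW| = 20.9, so W = (6.9422, 19.713). C is determined by |WC| = 34.9 and |CK| = 43.7 together: it lies at the intersection of circle(W, 34.9) and circle(K, 43.7). With |WK| = 59.046, the foot of the radical line on WK is 23.666 from W and the perpendicular offset is √(34.9² − 23.666²) = 25.650. Taking the left-of-WK solution: C = (37.814, 35.991).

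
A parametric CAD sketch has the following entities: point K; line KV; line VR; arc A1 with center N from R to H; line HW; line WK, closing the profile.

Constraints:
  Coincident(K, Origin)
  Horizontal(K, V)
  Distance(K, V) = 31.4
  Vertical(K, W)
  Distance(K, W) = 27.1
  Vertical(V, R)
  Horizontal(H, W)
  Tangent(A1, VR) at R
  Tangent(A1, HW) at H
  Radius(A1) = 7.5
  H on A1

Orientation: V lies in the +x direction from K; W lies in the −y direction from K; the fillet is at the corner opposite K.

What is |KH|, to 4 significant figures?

36.13

K is at the origin; K and V share the same y with |KV| = 31.4 and V on the +x side, so V = (31.40, 0.000). K and W share the same x with |KW| = 27.1 and W on the −y side, so W = (0.000, -27.10). The virtual corner opposite K is at (31.40, -27.10). Since A1 is tangent to VR there, NR ⟂ VR and A1 meets HW tangentially, so NH is at right angles to HW, with radius 7.5, so the center N sits 7.5 in from both sides at N = (23.90, -19.60). That places the tangent points at R = (31.40, -19.60) on VR and H = (23.90, -27.10) on HW. Then |KH| = |H − K| = 36.13.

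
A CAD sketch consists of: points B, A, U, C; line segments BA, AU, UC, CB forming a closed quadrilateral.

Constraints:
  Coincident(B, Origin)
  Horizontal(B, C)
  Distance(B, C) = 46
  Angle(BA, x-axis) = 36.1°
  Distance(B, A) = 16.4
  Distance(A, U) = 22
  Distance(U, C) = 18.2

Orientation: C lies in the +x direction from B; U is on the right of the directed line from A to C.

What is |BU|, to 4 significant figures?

29.39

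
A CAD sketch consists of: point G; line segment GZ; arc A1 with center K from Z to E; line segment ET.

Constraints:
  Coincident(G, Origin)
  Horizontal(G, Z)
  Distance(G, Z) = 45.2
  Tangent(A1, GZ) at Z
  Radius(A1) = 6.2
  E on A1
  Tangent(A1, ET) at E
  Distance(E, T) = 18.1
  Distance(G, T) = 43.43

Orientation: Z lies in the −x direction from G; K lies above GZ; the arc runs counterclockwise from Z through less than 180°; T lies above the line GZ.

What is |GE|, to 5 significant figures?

39.423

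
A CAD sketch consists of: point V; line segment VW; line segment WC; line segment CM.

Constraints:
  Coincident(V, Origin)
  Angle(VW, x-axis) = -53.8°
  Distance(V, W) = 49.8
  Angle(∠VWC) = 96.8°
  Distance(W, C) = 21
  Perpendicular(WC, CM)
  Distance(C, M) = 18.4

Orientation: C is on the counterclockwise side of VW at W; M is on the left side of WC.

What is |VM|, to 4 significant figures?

41.08

∠VWC = 96.8°, so WC runs at -53.8° + (180° − 96.8°) = 29.40° from the x-axis; with |WC| = 21.0, C = W + 21.0·(cos 29.40°, sin 29.40°) = (47.71, -29.88). WC ⟂ CM; with |CM| = 18.4 on the left of WC, M = C + 18.4·(-0.4909, 0.8712) = (38.68, -13.85). Then |VM| = |M − V| = 41.08.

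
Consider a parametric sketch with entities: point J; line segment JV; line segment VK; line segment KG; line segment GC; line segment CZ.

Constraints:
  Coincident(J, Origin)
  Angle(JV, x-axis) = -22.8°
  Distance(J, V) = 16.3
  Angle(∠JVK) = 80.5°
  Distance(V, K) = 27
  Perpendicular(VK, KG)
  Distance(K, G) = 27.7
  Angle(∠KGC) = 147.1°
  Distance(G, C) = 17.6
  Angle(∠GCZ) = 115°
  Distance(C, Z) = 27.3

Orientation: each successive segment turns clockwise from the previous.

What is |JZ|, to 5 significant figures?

25.769

J is at the origin; JV runs at -22.8° with length 16.3, so V = (15.026, -6.3165). ∠JVK = 80.5° gives VK at -122.30° from the x-axis; with |VK| = 27.0, K = (0.59886, -29.139). VK ⟂ KG, so KG runs at 147.70°; with |KG| = 27.7, G = (-22.815, -14.337). ∠KGC = 147.1° gives GC at 114.80° from the x-axis; with |GC| = 17.6, C = (-30.197, 1.6399). ∠GCZ = 115.0° gives CZ at 49.800° from the x-axis; with |CZ| = 27.3, Z = (-12.576, 22.492). Then |JZ| = |Z − J| = 25.769.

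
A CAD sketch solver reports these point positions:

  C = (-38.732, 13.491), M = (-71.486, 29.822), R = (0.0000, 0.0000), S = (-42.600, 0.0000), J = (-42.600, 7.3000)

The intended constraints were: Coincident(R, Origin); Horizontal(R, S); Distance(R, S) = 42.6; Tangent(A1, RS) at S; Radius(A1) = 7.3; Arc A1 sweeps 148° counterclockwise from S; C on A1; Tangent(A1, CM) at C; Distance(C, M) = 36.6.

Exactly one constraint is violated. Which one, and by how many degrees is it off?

Tangent(A1, CM) at C — off by 5.50°.

R = (0.00, 0.00) ✓; R.y = 0.00, S.y = 0.00 ✓; |RS| = 42.60 ✓; ∠(JS, SR) = 90.00° ✓; |JS| = 7.300 ✓; bearing(J→C) − bearing(J→S) = 148.0° ✓; |JC| = 7.300 ✓; ∠(JC, CM) = 84.50° ✗; |CM| = 36.60 ✓.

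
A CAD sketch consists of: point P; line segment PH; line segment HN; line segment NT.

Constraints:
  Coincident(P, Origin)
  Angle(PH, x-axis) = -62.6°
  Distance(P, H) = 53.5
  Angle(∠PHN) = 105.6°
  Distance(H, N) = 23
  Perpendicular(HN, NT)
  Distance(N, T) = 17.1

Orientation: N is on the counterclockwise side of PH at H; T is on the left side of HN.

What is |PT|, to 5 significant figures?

50.825

∠PHN = 105.6°, so HN runs at -62.6° + (180° − 105.6°) = 11.800° from the x-axis; with |HN| = 23.0, N = H + 23.0·(cos 11.800°, sin 11.800°) = (47.135, -42.795). HN is perpendicular to NT; with |NT| = 17.1 on the left of HN, T = N + 17.1·(-0.20450, 0.97887) = (43.638, -26.056). Then |PT| = |T − P| = 50.825.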